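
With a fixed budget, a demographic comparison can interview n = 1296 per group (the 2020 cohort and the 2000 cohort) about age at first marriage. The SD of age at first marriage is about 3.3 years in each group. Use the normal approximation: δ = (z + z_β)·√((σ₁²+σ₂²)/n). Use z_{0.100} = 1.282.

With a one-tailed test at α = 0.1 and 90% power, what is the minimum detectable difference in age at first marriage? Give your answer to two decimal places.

δ = (z_α + z_β) · √((σ₁²+σ₂²)/n)
  = (1.282 + 1.282) · √(21.78/1296)
  = 2.564 · √0.01681
  = 2.564 · 0.1296
  = 0.3324

Minimum detectable difference ≈ 0.33 years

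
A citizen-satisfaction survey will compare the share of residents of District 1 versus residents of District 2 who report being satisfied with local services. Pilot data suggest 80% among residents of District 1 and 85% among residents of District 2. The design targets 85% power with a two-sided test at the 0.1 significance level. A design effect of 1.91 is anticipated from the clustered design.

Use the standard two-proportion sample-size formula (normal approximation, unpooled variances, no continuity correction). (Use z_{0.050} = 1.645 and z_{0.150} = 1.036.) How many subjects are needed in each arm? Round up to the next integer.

n = 1579 per group

n = (z_{α/2} + z_β)² · [p₁(1−p₁) + p₂(1−p₂)] / (p₁ − p₂)²
  = (1.645 + 1.036)² · (0.80·0.20 + 0.85·0.15) / (-0.05)²
  = (2.681)² · (0.1600 + 0.1275) / 0.0025
  = 7.1878 · 0.2875 / 0.0025
  = 826.59
Design effect: 1.91 × 826.59 = 1578.79.
Round up → n = 1579 per group.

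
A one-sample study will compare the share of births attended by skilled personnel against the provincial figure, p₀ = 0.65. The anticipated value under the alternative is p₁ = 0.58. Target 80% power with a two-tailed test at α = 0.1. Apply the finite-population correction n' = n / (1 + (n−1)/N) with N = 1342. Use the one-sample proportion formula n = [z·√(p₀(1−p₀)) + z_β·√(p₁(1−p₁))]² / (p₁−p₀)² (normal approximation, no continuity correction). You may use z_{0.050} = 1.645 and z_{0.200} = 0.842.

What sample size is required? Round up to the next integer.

n = [z_{α/2}·√(p₀q₀) + z_β·√(p₁q₁)]² / (p₁ − p₀)²
  = [1.645·√(0.65·0.35) + 0.842·√(0.58·0.42)]² / (-0.07)²
  = [1.645·0.4770 + 0.842·0.4936]² / 0.0049
  = [1.2002]² / 0.0049
  = 293.97
Finite-population correction (N = 1342): 293.97 / (1 + (293.97 − 1)/1342) = 241.29.
Round up → n = 242.

n = 242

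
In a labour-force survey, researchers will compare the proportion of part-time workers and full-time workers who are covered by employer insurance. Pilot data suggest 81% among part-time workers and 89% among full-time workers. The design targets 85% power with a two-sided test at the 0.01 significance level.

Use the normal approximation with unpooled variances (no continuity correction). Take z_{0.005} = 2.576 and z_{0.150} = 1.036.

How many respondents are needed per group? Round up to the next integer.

n = (z_{α/2} + z_β)² · [p₁(1−p₁) + p₂(1−p₂)] / (p₁ − p₂)²
  = (2.576 + 1.036)² · (0.81·0.19 + 0.89·0.11) / (-0.08)²
  = (3.612)² · (0.1539 + 0.0979) / 0.0064
  = 13.0465 · 0.2518 / 0.0064
  = 513.30
Round up → n = 514 per group.

n = 514 per group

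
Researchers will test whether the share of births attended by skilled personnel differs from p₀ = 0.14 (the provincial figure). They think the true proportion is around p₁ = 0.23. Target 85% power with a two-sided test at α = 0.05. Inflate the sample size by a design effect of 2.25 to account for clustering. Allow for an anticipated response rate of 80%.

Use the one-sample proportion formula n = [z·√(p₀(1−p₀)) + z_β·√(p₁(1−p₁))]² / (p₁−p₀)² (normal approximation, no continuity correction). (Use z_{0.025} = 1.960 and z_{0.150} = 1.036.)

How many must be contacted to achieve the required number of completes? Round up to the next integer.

n = [z_{α/2}·√(p₀q₀) + z_β·√(p₁q₁)]² / (p₁ − p₀)²
  = [1.960·√(0.14·0.86) + 1.036·√(0.23·0.77)]² / (0.09)²
  = [1.960·0.3470 + 1.036·0.4208]² / 0.0081
  = [1.1161]² / 0.0081
  = 153.78
Design effect: 2.25 × 153.78 = 346.01.
Adjust for 80% response: 346.01 / 0.80 = 432.51.
Round up → n = 433.

n = 433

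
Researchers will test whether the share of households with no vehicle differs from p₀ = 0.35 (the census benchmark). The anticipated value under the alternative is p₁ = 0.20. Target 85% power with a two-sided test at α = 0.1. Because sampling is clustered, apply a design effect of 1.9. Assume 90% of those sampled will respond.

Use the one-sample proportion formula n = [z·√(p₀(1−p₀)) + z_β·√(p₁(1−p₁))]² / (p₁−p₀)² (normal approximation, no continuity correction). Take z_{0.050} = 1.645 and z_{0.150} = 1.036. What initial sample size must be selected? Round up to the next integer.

n = 135

n = [z_{α/2}·√(p₀q₀) + z_β·√(p₁q₁)]² / (p₁ − p₀)²
  = [1.645·√(0.35·0.65) + 1.036·√(0.20·0.80)]² / (-0.15)²
  = [1.645·0.4770 + 1.036·0.4000]² / 0.0225
  = [1.1990]² / 0.0225
  = 63.89
Design effect: 1.9 × 63.89 = 121.40.
Adjust for 90% response: 121.40 / 0.90 = 134.89.
Round up → n = 135.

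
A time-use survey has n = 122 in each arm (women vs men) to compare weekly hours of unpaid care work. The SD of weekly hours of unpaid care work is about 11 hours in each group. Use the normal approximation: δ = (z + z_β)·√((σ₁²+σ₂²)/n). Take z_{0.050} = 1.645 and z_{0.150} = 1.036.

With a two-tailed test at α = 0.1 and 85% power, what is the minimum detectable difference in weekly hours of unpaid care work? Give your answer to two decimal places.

δ = (z_{α/2} + z_β) · √((σ₁²+σ₂²)/n)
  = (1.645 + 1.036) · √(242/122)
  = 2.681 · √1.9836
  = 2.681 · 1.4084
  = 3.7759

Minimum detectable difference ≈ 3.78 hours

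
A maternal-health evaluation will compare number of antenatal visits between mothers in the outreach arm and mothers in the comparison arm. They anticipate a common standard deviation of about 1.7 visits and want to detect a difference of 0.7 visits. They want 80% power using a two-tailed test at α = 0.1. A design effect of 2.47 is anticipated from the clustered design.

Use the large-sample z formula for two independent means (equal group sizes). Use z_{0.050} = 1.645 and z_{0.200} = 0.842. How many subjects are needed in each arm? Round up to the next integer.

n = 181 per group

n = (z_{α/2} + z_β)² · (σ₁² + σ₂²) / δ²
  = (1.645 + 0.842)² · (2·1.7² = 5.78) / 0.7²
  = 6.1852 · 5.78 / 0.49
  = 72.96
Design effect: 2.47 × 72.96 = 180.21.
Round up → n = 181 per group.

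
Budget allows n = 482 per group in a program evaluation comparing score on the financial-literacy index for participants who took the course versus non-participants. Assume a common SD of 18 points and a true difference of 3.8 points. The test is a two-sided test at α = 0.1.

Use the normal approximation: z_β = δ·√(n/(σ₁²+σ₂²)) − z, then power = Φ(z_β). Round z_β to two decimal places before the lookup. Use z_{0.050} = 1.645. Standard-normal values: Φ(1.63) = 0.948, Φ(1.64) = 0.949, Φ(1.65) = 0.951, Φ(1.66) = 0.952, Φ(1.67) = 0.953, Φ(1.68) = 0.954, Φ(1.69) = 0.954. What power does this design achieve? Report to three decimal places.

z_β = δ·√(n/(σ₁²+σ₂²)) − z_{α/2}
    = 3.8 · √(482/648) − 1.645
    = 3.8 · 0.86245 − 1.645
    = 3.2773 − 1.645 = 1.6323 → 1.63
Power = Φ(1.63) = 0.948.

Power ≈ 0.948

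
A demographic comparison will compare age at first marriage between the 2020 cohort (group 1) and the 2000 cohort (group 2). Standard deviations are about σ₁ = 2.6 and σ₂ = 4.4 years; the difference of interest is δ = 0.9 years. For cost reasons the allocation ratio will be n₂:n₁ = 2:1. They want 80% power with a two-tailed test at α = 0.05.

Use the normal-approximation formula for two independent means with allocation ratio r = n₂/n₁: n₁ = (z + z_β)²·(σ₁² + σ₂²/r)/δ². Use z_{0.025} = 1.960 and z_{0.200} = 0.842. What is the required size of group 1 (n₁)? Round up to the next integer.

n₁ = (z_{α/2} + z_β)² · (σ₁² + σ₂²/r) / δ²
   = (1.960 + 0.842)² · (2.6² + 4.4²/2) / 0.9²
   = 7.8512 · (6.76 + 9.68) / 0.81
   = 7.8512 · 16.44 / 0.81
   = 159.35
Round up → n₁ = 160; n₂ = r·n₁ = 2 × 160 = 320.

n₁ = 160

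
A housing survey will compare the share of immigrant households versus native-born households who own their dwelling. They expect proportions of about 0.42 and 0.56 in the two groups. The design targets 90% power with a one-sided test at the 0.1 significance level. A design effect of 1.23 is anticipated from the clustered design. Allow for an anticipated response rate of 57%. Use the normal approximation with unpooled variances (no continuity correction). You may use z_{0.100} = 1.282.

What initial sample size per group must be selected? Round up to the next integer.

n = (z_α + z_β)² · [p₁(1−p₁) + p₂(1−p₂)] / (p₁ − p₂)²
  = (1.282 + 1.282)² · (0.42·0.58 + 0.56·0.44) / (-0.14)²
  = (2.564)² · (0.2436 + 0.2464) / 0.0196
  = 6.5741 · 0.4900 / 0.0196
  = 164.35
Design effect: 1.23 × 164.35 = 202.15.
Adjust for 57% response: 202.15 / 0.57 = 354.66.
Round up → n = 355 per group.

n = 355 per group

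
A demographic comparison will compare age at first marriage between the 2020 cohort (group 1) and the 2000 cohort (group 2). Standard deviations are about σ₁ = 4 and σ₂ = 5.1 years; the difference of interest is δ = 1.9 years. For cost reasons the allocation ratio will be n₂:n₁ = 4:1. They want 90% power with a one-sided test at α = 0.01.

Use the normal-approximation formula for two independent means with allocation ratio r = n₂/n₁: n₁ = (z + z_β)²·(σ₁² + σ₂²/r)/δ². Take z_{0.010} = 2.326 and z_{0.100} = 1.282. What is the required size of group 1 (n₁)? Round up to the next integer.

n₁ = 82

n₁ = (z_α + z_β)² · (σ₁² + σ₂²/r) / δ²
   = (2.326 + 1.282)² · (4² + 5.1²/4) / 1.9²
   = 13.0177 · (16 + 6.5025) / 3.61
   = 13.0177 · 22.5025 / 3.61
   = 81.14
Round up → n₁ = 82; n₂ = r·n₁ = 4 × 82 = 328.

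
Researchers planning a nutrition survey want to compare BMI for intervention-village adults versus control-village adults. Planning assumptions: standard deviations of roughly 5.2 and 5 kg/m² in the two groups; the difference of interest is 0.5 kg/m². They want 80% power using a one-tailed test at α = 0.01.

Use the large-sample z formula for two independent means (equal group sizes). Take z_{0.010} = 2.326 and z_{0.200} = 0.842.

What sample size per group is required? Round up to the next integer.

n = 2090 per group

n = (z_α + z_β)² · (σ₁² + σ₂²) / δ²
  = (2.326 + 0.842)² · (5.2² + 5² = 52.04) / 0.5²
  = 10.0362 · 52.04 / 0.25
  = 2089.14
Round up → n = 2090 per group.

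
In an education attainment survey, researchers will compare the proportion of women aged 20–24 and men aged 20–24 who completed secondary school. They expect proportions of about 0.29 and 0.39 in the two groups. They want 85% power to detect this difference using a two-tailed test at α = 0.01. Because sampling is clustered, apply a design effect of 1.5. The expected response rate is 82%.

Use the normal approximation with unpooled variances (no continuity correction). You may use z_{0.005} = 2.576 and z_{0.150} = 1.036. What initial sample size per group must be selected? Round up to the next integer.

n = (z_{α/2} + z_β)² · [p₁(1−p₁) + p₂(1−p₂)] / (p₁ − p₂)²
  = (2.576 + 1.036)² · (0.29·0.71 + 0.39·0.61) / (-0.10)²
  = (3.612)² · (0.2059 + 0.2379) / 0.0100
  = 13.0465 · 0.4438 / 0.0100
  = 579.01
Design effect: 1.5 × 579.01 = 868.51.
Adjust for 82% response: 868.51 / 0.82 = 1059.16.
Round up → n = 1060 per group.

n = 1060 per group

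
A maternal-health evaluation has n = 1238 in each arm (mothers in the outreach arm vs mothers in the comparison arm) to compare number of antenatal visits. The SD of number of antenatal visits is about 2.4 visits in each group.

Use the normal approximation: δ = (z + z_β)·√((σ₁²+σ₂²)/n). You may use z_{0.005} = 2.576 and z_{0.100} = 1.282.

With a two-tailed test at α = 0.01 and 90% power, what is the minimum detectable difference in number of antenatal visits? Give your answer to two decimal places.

δ = (z_{α/2} + z_β) · √((σ₁²+σ₂²)/n)
  = (2.576 + 1.282) · √(11.52/1238)
  = 3.858 · √0.00931
  = 3.858 · 0.0965
  = 0.3722

Minimum detectable difference ≈ 0.37 visits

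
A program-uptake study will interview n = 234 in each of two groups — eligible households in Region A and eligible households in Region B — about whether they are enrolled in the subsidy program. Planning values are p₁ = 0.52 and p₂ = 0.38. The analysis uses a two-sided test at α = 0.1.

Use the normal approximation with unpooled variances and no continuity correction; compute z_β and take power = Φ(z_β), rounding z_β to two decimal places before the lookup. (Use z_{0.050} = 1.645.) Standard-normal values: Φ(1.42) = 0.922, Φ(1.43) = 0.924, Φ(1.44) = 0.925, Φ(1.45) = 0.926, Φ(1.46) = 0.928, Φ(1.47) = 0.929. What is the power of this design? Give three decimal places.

Power ≈ 0.924

z_β = |p₁−p₂|·√(n/[p₁q₁+p₂q₂]) − z_{α/2}
    = 0.14 · √(234/0.4852) − 1.645
    = 0.14 · 21.9608 − 1.645
    = 3.0745 − 1.645 = 1.4295 → 1.43
Power = Φ(1.43) = 0.924.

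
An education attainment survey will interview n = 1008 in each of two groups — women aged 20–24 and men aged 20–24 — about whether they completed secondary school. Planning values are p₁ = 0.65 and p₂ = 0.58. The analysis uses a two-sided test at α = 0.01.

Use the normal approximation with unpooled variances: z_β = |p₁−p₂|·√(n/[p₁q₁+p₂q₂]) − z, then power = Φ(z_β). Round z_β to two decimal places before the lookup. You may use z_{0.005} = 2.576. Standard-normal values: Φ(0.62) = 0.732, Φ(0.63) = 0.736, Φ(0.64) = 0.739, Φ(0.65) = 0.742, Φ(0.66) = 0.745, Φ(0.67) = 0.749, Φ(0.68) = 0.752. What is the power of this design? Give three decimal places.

Power ≈ 0.745

z_β = |p₁−p₂|·√(n/[p₁q₁+p₂q₂]) − z_{α/2}
    = 0.07 · √(1008/0.4711) − 2.576
    = 0.07 · 46.2566 − 2.576
    = 3.2380 − 2.576 = 0.6620 → 0.66
Power = Φ(0.66) = 0.745.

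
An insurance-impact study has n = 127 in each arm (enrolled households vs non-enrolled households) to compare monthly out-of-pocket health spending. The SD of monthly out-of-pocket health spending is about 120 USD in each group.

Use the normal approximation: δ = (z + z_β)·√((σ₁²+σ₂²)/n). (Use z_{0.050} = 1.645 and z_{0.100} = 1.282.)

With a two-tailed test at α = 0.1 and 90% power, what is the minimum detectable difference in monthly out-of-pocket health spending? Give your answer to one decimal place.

δ = (z_{α/2} + z_β) · √((σ₁²+σ₂²)/n)
  = (1.645 + 1.282) · √(28800/127)
  = 2.927 · √226.7717
  = 2.927 · 15.0589
  = 44.0775

Minimum detectable difference ≈ 44.1 USD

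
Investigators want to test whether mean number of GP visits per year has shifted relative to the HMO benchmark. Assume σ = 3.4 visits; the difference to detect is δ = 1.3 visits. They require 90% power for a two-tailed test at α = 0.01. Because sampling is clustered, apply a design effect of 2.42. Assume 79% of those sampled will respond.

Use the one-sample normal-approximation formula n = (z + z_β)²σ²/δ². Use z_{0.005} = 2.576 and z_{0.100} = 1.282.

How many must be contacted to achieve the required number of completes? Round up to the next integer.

n = (z_{α/2} + z_β)² · σ² / δ²
  = (2.576 + 1.282)² · 3.4² / 1.3²
  = 14.8842 · 11.56 / 1.69
  = 101.81
Design effect: 2.42 × 101.81 = 246.38.
Adjust for 79% response: 246.38 / 0.79 = 311.88.
Round up → n = 312.

n = 312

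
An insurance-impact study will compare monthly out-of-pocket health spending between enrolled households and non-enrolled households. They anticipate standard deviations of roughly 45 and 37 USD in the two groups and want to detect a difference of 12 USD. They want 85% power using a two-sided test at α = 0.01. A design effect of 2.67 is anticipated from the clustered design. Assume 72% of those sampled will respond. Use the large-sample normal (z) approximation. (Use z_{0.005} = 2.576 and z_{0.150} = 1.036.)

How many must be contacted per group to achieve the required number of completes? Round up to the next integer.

n = (z_{α/2} + z_β)² · (σ₁² + σ₂²) / δ²
  = (2.576 + 1.036)² · (45² + 37² = 3394) / 12²
  = 13.0465 · 3394 / 144
  = 307.50
Design effect: 2.67 × 307.50 = 821.02.
Adjust for 72% response: 821.02 / 0.72 = 1140.31.
Round up → n = 1141 per group.

n = 1141 per group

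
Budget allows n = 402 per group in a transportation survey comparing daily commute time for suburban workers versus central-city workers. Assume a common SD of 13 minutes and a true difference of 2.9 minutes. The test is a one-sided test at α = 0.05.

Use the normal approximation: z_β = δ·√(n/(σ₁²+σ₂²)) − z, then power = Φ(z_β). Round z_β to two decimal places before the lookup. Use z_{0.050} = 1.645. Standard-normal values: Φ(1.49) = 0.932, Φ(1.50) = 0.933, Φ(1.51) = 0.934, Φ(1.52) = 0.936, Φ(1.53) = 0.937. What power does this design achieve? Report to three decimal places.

z_β = δ·√(n/(σ₁²+σ₂²)) − z_α
    = 2.9 · √(402/338) − 1.645
    = 2.9 · 1.09057 − 1.645
    = 3.1627 − 1.645 = 1.5177 → 1.52
Power = Φ(1.52) = 0.936.

Power ≈ 0.936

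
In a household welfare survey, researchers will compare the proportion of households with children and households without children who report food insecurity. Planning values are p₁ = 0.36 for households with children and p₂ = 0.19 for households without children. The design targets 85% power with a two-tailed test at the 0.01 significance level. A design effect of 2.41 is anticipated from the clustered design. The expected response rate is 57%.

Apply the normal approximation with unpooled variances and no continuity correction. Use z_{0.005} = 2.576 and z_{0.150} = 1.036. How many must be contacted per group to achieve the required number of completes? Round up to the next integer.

n = 734 per group

n = (z_{α/2} + z_β)² · [p₁(1−p₁) + p₂(1−p₂)] / (p₁ − p₂)²
  = (2.576 + 1.036)² · (0.36·0.64 + 0.19·0.81) / (0.17)²
  = (3.612)² · (0.2304 + 0.1539) / 0.0289
  = 13.0465 · 0.3843 / 0.0289
  = 173.49
Design effect: 2.41 × 173.49 = 418.10.
Adjust for 57% response: 418.10 / 0.57 = 733.52.
Round up → n = 734 per group.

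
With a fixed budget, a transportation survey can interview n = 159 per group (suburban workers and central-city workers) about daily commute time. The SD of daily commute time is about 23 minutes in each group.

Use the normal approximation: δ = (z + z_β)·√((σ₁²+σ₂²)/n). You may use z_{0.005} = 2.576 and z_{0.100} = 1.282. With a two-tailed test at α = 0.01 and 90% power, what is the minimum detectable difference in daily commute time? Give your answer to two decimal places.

Minimum detectable difference ≈ 9.95 minutes

δ = (z_{α/2} + z_β) · √((σ₁²+σ₂²)/n)
  = (2.576 + 1.282) · √(1058/159)
  = 3.858 · √6.6541
  = 3.858 · 2.5796
  = 9.9519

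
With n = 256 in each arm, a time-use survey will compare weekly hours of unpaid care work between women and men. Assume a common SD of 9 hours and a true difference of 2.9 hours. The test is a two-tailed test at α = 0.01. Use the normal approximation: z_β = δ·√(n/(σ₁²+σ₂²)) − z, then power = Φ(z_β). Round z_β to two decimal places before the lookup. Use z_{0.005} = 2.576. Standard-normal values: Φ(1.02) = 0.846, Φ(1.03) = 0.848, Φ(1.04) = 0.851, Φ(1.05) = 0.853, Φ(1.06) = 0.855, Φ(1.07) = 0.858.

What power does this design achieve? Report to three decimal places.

Power ≈ 0.858

z_β = δ·√(n/(σ₁²+σ₂²)) − z_{α/2}
    = 2.9 · √(256/162) − 2.576
    = 2.9 · 1.25708 − 2.576
    = 3.6455 − 2.576 = 1.0695 → 1.07
Power = Φ(1.07) = 0.858.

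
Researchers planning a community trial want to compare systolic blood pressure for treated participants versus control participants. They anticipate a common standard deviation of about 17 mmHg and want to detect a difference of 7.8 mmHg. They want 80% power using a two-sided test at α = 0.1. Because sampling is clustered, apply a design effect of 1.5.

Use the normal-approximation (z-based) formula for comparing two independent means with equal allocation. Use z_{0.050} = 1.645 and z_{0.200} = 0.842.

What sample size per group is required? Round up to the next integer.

n = (z_{α/2} + z_β)² · (σ₁² + σ₂²) / δ²
  = (1.645 + 0.842)² · (2·17² = 578) / 7.8²
  = 6.1852 · 578 / 60.84
  = 58.76
Design effect: 1.5 × 58.76 = 88.14.
Round up → n = 89 per group.

n = 89 per group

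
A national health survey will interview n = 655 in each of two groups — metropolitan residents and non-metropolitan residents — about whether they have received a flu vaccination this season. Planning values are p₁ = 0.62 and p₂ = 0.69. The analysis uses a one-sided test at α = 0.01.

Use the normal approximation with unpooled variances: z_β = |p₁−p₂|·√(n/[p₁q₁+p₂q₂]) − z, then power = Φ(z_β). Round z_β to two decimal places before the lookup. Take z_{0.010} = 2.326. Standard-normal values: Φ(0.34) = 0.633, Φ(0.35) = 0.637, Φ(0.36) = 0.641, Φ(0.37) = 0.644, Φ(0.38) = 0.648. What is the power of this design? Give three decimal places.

z_β = |p₁−p₂|·√(n/[p₁q₁+p₂q₂]) − z_α
    = 0.07 · √(655/0.4495) − 2.326
    = 0.07 · 38.1730 − 2.326
    = 2.6721 − 2.326 = 0.3461 → 0.35
Power = Φ(0.35) = 0.637.

Power ≈ 0.637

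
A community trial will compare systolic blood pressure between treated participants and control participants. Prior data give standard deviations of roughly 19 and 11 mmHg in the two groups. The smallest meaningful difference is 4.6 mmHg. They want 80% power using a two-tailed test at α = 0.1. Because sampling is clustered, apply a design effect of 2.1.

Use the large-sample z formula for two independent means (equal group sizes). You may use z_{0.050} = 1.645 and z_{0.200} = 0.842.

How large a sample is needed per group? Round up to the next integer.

n = (z_{α/2} + z_β)² · (σ₁² + σ₂²) / δ²
  = (1.645 + 0.842)² · (19² + 11² = 482) / 4.6²
  = 6.1852 · 482 / 21.16
  = 140.89
Design effect: 2.1 × 140.89 = 295.87.
Round up → n = 296 per group.

n = 296 per group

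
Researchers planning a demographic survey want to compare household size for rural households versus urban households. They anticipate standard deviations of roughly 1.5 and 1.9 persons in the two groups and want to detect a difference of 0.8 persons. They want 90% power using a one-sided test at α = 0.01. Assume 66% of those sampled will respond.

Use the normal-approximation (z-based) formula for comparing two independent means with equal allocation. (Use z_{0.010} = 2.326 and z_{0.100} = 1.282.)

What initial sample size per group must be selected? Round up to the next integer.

n = 181 per group

n = (z_α + z_β)² · (σ₁² + σ₂²) / δ²
  = (2.326 + 1.282)² · (1.5² + 1.9² = 5.86) / 0.8²
  = 13.0177 · 5.86 / 0.64
  = 119.19
Adjust for 66% response: 119.19 / 0.66 = 180.60.
Round up → n = 181 per group.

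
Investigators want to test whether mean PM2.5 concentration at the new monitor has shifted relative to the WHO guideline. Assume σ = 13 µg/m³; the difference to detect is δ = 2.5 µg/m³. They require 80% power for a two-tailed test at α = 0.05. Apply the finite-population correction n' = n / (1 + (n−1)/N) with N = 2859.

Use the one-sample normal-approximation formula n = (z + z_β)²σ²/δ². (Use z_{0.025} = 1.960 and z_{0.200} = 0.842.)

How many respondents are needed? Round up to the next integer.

n = (z_{α/2} + z_β)² · σ² / δ²
  = (1.960 + 0.842)² · 13² / 2.5²
  = 7.8512 · 169 / 6.25
  = 212.30
Finite-population correction (N = 2859): 212.30 / (1 + (212.30 − 1)/2859) = 197.69.
Round up → n = 198.

n = 198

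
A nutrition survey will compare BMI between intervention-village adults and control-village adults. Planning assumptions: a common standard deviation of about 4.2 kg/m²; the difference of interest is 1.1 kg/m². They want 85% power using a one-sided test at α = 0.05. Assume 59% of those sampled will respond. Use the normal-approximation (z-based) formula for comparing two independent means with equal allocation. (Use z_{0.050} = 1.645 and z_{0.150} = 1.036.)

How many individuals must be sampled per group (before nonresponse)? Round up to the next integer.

n = (z_α + z_β)² · (σ₁² + σ₂²) / δ²
  = (1.645 + 1.036)² · (2·4.2² = 35.28) / 1.1²
  = 7.1878 · 35.28 / 1.21
  = 209.57
Adjust for 59% response: 209.57 / 0.59 = 355.21.
Round up → n = 356 per group.

n = 356 per group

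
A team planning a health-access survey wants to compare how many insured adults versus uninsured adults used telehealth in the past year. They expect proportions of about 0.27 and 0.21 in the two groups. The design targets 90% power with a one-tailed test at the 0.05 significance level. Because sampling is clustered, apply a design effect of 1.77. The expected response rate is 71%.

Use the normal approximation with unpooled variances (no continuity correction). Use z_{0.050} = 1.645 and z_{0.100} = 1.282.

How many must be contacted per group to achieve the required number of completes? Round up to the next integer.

n = (z_α + z_β)² · [p₁(1−p₁) + p₂(1−p₂)] / (p₁ − p₂)²
  = (1.645 + 1.282)² · (0.27·0.73 + 0.21·0.79) / (0.06)²
  = (2.927)² · (0.1971 + 0.1659) / 0.0036
  = 8.5673 · 0.3630 / 0.0036
  = 863.87
Design effect: 1.77 × 863.87 = 1529.05.
Adjust for 71% response: 1529.05 / 0.71 = 2153.60.
Round up → n = 2154 per group.

n = 2154 per group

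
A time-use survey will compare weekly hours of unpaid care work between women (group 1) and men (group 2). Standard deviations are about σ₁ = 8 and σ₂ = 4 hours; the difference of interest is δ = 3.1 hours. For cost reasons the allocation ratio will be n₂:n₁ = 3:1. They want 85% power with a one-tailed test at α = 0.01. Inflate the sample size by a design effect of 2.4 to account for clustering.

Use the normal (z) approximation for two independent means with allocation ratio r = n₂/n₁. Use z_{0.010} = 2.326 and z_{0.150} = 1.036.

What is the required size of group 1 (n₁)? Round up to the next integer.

n₁ = 196

n₁ = (z_α + z_β)² · (σ₁² + σ₂²/r) / δ²
   = (2.326 + 1.036)² · (8² + 4²/3) / 3.1²
   = 11.3030 · (64 + 5.3333) / 9.61
   = 11.3030 · 69.3333 / 9.61
   = 81.55
Design effect: 2.4 × 81.55 = 195.72.
Round up → n₁ = 196; n₂ = r·n₁ = 3 × 196 = 588.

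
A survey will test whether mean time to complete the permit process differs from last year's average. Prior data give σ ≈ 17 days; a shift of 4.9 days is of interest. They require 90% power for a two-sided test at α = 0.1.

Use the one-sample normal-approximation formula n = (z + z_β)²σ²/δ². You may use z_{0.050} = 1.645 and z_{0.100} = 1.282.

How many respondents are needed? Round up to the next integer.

n = (z_{α/2} + z_β)² · σ² / δ²
  = (1.645 + 1.282)² · 17² / 4.9²
  = 8.5673 · 289 / 24.01
  = 103.12
Round up → n = 104.

n = 104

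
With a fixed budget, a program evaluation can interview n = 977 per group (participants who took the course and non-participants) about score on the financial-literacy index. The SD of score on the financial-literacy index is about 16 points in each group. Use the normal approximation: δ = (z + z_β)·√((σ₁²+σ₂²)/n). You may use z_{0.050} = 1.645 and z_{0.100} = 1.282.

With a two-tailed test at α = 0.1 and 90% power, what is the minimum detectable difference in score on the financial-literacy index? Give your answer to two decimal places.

δ = (z_{α/2} + z_β) · √((σ₁²+σ₂²)/n)
  = (1.645 + 1.282) · √(512/977)
  = 2.927 · √0.52405
  = 2.927 · 0.7239
  = 2.1189

Minimum detectable difference ≈ 2.12 points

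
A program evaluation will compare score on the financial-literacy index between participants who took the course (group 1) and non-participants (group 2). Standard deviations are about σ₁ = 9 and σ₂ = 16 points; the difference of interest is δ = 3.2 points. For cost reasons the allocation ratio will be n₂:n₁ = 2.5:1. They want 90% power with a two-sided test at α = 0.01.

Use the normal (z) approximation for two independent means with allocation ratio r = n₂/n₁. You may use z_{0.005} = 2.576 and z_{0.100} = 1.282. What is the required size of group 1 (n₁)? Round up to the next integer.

n₁ = (z_{α/2} + z_β)² · (σ₁² + σ₂²/r) / δ²
   = (2.576 + 1.282)² · (9² + 16²/2.5) / 3.2²
   = 14.8842 · (81 + 102.4) / 10.24
   = 14.8842 · 183.4 / 10.24
   = 266.58
Round up → n₁ = 267; n₂ = r·n₁ = 2.5 × 267 = 668.

n₁ = 267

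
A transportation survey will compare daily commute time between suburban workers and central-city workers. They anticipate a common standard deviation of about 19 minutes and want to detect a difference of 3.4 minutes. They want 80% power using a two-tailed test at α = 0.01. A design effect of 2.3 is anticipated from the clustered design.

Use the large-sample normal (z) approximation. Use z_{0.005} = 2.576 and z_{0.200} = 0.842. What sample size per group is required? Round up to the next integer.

n = 1679 per group

n = (z_{α/2} + z_β)² · (σ₁² + σ₂²) / δ²
  = (2.576 + 0.842)² · (2·19² = 722) / 3.4²
  = 11.6827 · 722 / 11.56
  = 729.66
Design effect: 2.3 × 729.66 = 1678.23.
Round up → n = 1679 per group.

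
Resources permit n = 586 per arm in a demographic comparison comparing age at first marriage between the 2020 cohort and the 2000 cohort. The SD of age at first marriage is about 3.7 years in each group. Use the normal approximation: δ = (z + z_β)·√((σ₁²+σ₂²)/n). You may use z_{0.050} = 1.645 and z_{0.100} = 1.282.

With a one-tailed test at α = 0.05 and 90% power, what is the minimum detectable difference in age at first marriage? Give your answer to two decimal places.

Minimum detectable difference ≈ 0.63 years

δ = (z_α + z_β) · √((σ₁²+σ₂²)/n)
  = (1.645 + 1.282) · √(27.38/586)
  = 2.927 · √0.04672
  = 2.927 · 0.2162
  = 0.6327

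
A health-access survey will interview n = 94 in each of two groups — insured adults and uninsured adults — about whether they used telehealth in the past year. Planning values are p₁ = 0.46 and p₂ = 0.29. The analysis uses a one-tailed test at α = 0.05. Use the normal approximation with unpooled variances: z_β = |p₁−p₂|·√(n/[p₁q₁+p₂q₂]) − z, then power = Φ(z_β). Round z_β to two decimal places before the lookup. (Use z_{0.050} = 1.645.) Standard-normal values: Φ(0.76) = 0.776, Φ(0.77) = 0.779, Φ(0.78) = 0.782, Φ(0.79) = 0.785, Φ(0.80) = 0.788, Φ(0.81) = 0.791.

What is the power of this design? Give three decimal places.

Power ≈ 0.788

z_β = |p₁−p₂|·√(n/[p₁q₁+p₂q₂]) − z_α
    = 0.17 · √(94/0.4543) − 1.645
    = 0.17 · 14.3844 − 1.645
    = 2.4454 − 1.645 = 0.8004 → 0.80
Power = Φ(0.80) = 0.788.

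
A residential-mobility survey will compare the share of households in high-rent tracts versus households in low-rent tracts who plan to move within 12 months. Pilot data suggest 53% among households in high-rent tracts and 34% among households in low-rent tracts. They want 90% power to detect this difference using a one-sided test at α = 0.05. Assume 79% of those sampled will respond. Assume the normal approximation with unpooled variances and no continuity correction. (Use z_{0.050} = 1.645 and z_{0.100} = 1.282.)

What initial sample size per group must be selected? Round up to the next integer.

n = 143 per group

n = (z_α + z_β)² · [p₁(1−p₁) + p₂(1−p₂)] / (p₁ − p₂)²
  = (1.645 + 1.282)² · (0.53·0.47 + 0.34·0.66) / (0.19)²
  = (2.927)² · (0.2491 + 0.2244) / 0.0361
  = 8.5673 · 0.4735 / 0.0361
  = 112.37
Adjust for 79% response: 112.37 / 0.79 = 142.24.
Round up → n = 143 per group.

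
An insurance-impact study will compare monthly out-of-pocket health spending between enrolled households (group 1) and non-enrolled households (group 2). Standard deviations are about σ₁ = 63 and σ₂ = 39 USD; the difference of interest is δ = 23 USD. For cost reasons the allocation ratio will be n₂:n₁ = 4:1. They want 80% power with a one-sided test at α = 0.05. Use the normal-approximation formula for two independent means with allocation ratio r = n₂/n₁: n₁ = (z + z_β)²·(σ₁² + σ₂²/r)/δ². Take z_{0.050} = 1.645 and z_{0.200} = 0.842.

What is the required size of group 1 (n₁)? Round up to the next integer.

n₁ = 51

n₁ = (z_α + z_β)² · (σ₁² + σ₂²/r) / δ²
   = (1.645 + 0.842)² · (63² + 39²/4) / 23²
   = 6.1852 · (3969 + 380.25) / 529
   = 6.1852 · 4349.2 / 529
   = 50.85
Round up → n₁ = 51; n₂ = r·n₁ = 4 × 51 = 204.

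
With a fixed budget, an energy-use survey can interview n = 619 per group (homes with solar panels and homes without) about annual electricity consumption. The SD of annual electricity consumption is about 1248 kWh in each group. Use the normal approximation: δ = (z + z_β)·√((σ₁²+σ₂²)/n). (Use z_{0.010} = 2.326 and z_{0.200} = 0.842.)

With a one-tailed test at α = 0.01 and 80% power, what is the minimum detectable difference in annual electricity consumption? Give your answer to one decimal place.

Minimum detectable difference ≈ 224.7 kWh

δ = (z_α + z_β) · √((σ₁²+σ₂²)/n)
  = (2.326 + 0.842) · √(3115008/619)
  = 3.168 · √5032.3
  = 3.168 · 70.9389
  = 224.7343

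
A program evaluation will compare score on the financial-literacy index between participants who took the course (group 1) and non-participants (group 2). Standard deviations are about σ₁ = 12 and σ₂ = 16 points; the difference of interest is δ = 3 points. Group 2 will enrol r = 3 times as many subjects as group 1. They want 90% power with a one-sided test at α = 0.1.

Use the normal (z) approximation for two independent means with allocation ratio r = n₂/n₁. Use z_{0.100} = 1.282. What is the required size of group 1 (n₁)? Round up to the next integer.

n₁ = 168

n₁ = (z_α + z_β)² · (σ₁² + σ₂²/r) / δ²
   = (1.282 + 1.282)² · (12² + 16²/3) / 3²
   = 6.5741 · (144 + 85.3333) / 9
   = 6.5741 · 229.3333 / 9
   = 167.52
Round up → n₁ = 168; n₂ = r·n₁ = 3 × 168 = 504.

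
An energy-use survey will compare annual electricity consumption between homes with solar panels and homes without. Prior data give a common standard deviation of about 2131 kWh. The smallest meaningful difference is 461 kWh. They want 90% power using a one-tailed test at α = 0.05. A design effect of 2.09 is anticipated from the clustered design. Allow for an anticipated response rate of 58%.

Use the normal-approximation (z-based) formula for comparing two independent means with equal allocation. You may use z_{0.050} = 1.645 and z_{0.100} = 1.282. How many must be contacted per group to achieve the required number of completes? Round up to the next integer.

n = 1320 per group

n = (z_α + z_β)² · (σ₁² + σ₂²) / δ²
  = (1.645 + 1.282)² · (2·2131² = 9082322) / 461²
  = 8.5673 · 9082322 / 212521
  = 366.13
Design effect: 2.09 × 366.13 = 765.22.
Adjust for 58% response: 765.22 / 0.58 = 1319.35.
Round up → n = 1320 per group.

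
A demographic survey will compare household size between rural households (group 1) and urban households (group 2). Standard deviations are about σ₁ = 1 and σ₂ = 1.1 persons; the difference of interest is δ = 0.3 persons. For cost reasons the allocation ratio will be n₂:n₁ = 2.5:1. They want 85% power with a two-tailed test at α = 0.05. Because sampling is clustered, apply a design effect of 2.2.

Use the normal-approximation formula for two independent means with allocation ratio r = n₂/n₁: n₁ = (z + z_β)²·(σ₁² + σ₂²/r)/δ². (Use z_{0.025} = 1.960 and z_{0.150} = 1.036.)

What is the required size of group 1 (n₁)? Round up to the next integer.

n₁ = 326

n₁ = (z_{α/2} + z_β)² · (σ₁² + σ₂²/r) / δ²
   = (1.960 + 1.036)² · (1² + 1.1²/2.5) / 0.3²
   = 8.9760 · (1 + 0.484) / 0.09
   = 8.9760 · 1.484 / 0.09
   = 148.00
Design effect: 2.2 × 148.00 = 325.61.
Round up → n₁ = 326; n₂ = r·n₁ = 2.5 × 326 = 815.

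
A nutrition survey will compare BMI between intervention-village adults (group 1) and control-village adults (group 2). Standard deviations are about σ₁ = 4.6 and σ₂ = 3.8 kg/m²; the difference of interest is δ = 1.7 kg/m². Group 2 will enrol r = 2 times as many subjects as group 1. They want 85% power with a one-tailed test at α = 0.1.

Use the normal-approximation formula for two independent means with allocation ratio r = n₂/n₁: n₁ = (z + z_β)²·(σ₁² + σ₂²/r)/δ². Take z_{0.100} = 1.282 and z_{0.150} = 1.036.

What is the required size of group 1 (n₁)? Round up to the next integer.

n₁ = 53

n₁ = (z_α + z_β)² · (σ₁² + σ₂²/r) / δ²
   = (1.282 + 1.036)² · (4.6² + 3.8²/2) / 1.7²
   = 5.3731 · (21.16 + 7.22) / 2.89
   = 5.3731 · 28.38 / 2.89
   = 52.76
Round up → n₁ = 53; n₂ = r·n₁ = 2 × 53 = 106.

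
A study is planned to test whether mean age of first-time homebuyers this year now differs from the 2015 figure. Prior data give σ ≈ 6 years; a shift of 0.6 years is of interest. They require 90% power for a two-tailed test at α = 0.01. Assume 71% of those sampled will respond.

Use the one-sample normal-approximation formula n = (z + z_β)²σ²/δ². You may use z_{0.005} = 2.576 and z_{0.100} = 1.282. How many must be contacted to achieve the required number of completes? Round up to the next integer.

n = (z_{α/2} + z_β)² · σ² / δ²
  = (2.576 + 1.282)² · 6² / 0.6²
  = 14.8842 · 36 / 0.36
  = 1488.42
Adjust for 71% response: 1488.42 / 0.71 = 2096.36.
Round up → n = 2097.

n = 2097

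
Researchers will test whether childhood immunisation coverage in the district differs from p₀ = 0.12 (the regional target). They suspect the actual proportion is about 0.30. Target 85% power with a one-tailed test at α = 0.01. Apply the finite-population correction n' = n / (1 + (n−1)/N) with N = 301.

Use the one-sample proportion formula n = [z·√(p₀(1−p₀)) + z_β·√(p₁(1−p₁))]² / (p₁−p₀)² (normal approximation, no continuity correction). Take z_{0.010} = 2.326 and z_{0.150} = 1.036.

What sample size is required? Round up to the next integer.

n = [z_α·√(p₀q₀) + z_β·√(p₁q₁)]² / (p₁ − p₀)²
  = [2.326·√(0.12·0.88) + 1.036·√(0.30·0.70)]² / (0.18)²
  = [2.326·0.3250 + 1.036·0.4583]² / 0.0324
  = [1.2306]² / 0.0324
  = 46.74
Finite-population correction (N = 301): 46.74 / (1 + (46.74 − 1)/301) = 40.58.
Round up → n = 41.

n = 41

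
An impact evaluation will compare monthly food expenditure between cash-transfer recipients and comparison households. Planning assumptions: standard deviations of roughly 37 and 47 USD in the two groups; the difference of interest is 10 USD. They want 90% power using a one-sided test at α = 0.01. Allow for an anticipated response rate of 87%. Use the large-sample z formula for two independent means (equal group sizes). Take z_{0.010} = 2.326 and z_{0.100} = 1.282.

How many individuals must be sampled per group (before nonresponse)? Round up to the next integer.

n = (z_α + z_β)² · (σ₁² + σ₂²) / δ²
  = (2.326 + 1.282)² · (37² + 47² = 3578) / 10²
  = 13.0177 · 3578 / 100
  = 465.77
Adjust for 87% response: 465.77 / 0.87 = 535.37.
Round up → n = 536 per group.

n = 536 per group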